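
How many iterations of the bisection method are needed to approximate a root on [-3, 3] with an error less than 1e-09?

We need (b-a)/2^n ≤ 1e-09
(3 - (-3))/2^n ≤ 1e-09
6/2^n ≤ 1e-09
2^n ≥ 6000000000
n ≥ log₂(6000000000) = 32.48
n ≥ 33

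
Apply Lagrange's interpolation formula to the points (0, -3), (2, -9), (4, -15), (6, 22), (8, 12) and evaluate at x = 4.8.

Lagrange interpolation formula:
P(x) = Σ yᵢ × Lᵢ(x)
where Lᵢ(x) = Π_{j≠i} (x - xⱼ)/(xᵢ - xⱼ)

L_0(4.8) = (4.8 - 2)/(0 - 2) × (4.8 - 4)/(0 - 4) × (4.8 - 6)/(0 - 6) × (4.8 - 8)/(0 - 8) = 0.022400
L_1(4.8) = (4.8 - 0)/(2 - 0) × (4.8 - 4)/(2 - 4) × (4.8 - 6)/(2 - 6) × (4.8 - 8)/(2 - 8) = -0.153600
L_2(4.8) = (4.8 - 0)/(4 - 0) × (4.8 - 2)/(4 - 2) × (4.8 - 6)/(4 - 6) × (4.8 - 8)/(4 - 8) = 0.806400
L_3(4.8) = (4.8 - 0)/(6 - 0) × (4.8 - 2)/(6 - 2) × (4.8 - 4)/(6 - 4) × (4.8 - 8)/(6 - 8) = 0.358400
L_4(4.8) = (4.8 - 0)/(8 - 0) × (4.8 - 2)/(8 - 2) × (4.8 - 4)/(8 - 4) × (4.8 - 6)/(8 - 6) = -0.033600

P(4.8) = (-3)×L_0(4.8) + (-9)×L_1(4.8) + (-15)×L_2(4.8) + 22×L_3(4.8) + 12×L_4(4.8)
P(4.8) = -3.299200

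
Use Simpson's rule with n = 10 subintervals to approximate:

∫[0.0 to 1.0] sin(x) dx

f(x) = sin(x)
a = 0.0, b = 1.0, n = 10
h = (b - a)/n = 0.100000

Simpson's rule: (h/3)[f(x₀) + 4f(x₁) + 2f(x₂) + ... + f(xₙ)]

x_0 = 0.0000, f(x_0) = 0.000000, coefficient = 1
x_1 = 0.1000, f(x_1) = 0.099833, coefficient = 4
x_2 = 0.2000, f(x_2) = 0.198669, coefficient = 2
x_3 = 0.3000, f(x_3) = 0.295520, coefficient = 4
x_4 = 0.4000, f(x_4) = 0.389418, coefficient = 2
x_5 = 0.5000, f(x_5) = 0.479426, coefficient = 4
x_6 = 0.6000, f(x_6) = 0.564642, coefficient = 2
x_7 = 0.7000, f(x_7) = 0.644218, coefficient = 4
x_8 = 0.8000, f(x_8) = 0.717356, coefficient = 2
x_9 = 0.9000, f(x_9) = 0.783327, coefficient = 4
x_10 = 1.0000, f(x_10) = 0.841471, coefficient = 1

I ≈ (0.100000/3) × 13.790938 = 0.459698
Exact value: 0.459698
Error: 0.000000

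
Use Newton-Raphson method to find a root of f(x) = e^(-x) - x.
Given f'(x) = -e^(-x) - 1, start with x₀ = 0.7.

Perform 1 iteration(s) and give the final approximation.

f(x) = e^(-x) - x
f'(x) = -e^(-x) - 1
x₀ = 0.7

Newton-Raphson formula: x_{n+1} = x_n - f(x_n)/f'(x_n)

Iteration 1:
  f(0.700000) = -0.203415
  f'(0.700000) = -1.496585
  x_1 = 0.700000 - (-0.203415)/(-1.496585) = 0.564081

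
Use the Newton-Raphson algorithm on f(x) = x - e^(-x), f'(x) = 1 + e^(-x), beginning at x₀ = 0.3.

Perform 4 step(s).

f(x) = x - e^(-x)
f'(x) = 1 + e^(-x)
x₀ = 0.3

Newton-Raphson formula: x_{n+1} = x_n - f(x_n)/f'(x_n)

Iteration 1:
  f(0.300000) = -0.440818
  f'(0.300000) = 1.740818
  x_1 = 0.300000 - (-0.440818)/1.740818 = 0.553225
Iteration 2:
  f(0.553225) = -0.021868
  f'(0.553225) = 1.575092
  x_2 = 0.553225 - (-0.021868)/1.575092 = 0.567108
Iteration 3:
  f(0.567108) = -0.000055
  f'(0.567108) = 1.567163
  x_3 = 0.567108 - (-0.000055)/1.567163 = 0.567143
Iteration 4:
  f(0.567143) = 0.000000
  f'(0.567143) = 1.567143
  x_4 = 0.567143 - 0.000000/1.567143 = 0.567143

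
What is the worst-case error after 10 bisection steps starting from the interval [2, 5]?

Bisection error bound: |error| ≤ (b-a)/2^n
|error| ≤ (5 - 2)/2^10 = 3/2^10
|error| ≤ 0.0029296875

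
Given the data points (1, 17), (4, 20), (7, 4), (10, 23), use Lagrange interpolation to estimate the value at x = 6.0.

Lagrange interpolation formula:
P(x) = Σ yᵢ × Lᵢ(x)
where Lᵢ(x) = Π_{j≠i} (x - xⱼ)/(xᵢ - xⱼ)

L_0(6.0) = (6.0 - 4)/(1 - 4) × (6.0 - 7)/(1 - 7) × (6.0 - 10)/(1 - 10) = -0.049383
L_1(6.0) = (6.0 - 1)/(4 - 1) × (6.0 - 7)/(4 - 7) × (6.0 - 10)/(4 - 10) = 0.370370
L_2(6.0) = (6.0 - 1)/(7 - 1) × (6.0 - 4)/(7 - 4) × (6.0 - 10)/(7 - 10) = 0.740741
L_3(6.0) = (6.0 - 1)/(10 - 1) × (6.0 - 4)/(10 - 4) × (6.0 - 7)/(10 - 7) = -0.061728

P(6.0) = 17×L_0(6.0) + 20×L_1(6.0) + 4×L_2(6.0) + 23×L_3(6.0)
P(6.0) = 8.111111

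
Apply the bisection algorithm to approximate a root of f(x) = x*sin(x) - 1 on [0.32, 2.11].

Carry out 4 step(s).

f(x) = x*sin(x) - 1
Initial interval: [0.32, 2.11]

Iteration 1:
  c_1 = (0.320000 + 2.110000)/2 = 1.215000
  f(c_1) = f(1.215000) = 0.138904
  f(a) × f(c) < 0, new interval: [0.320000, 1.215000]
Iteration 2:
  c_2 = (0.320000 + 1.215000)/2 = 0.767500
  f(c_2) = f(0.767500) = -0.467095
  f(a) × f(c) ≥ 0, new interval: [0.767500, 1.215000]
Iteration 3:
  c_3 = (0.767500 + 1.215000)/2 = 0.991250
  f(c_3) = f(0.991250) = -0.170610
  f(a) × f(c) ≥ 0, new interval: [0.991250, 1.215000]
Iteration 4:
  c_4 = (0.991250 + 1.215000)/2 = 1.103125
  f(c_4) = f(1.103125) = -0.015328
  f(a) × f(c) ≥ 0, new interval: [1.103125, 1.215000]

After 4 iteration(s), the approximation is c_4 = 1.103125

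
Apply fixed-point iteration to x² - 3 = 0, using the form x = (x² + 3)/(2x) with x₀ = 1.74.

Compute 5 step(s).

Equation: x² - 3 = 0
Fixed-point form: x = (x² + 3)/(2x)
x₀ = 1.74

x_1 = g(1.740000) = 1.732069
x_2 = g(1.732069) = 1.732051
x_3 = g(1.732051) = 1.732051
x_4 = g(1.732051) = 1.732051
x_5 = g(1.732051) = 1.732051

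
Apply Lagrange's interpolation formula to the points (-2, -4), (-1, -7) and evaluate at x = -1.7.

Lagrange interpolation formula:
P(x) = Σ yᵢ × Lᵢ(x)
where Lᵢ(x) = Π_{j≠i} (x - xⱼ)/(xᵢ - xⱼ)

L_0(-1.7) = (-1.7 - (-1))/(-2 - (-1)) = 0.700000
L_1(-1.7) = (-1.7 - (-2))/(-1 - (-2)) = 0.300000

P(-1.7) = (-4)×L_0(-1.7) + (-7)×L_1(-1.7)
P(-1.7) = -4.900000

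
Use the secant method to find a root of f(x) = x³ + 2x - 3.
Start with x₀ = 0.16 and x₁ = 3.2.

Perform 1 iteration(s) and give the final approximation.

f(x) = x³ + 2x - 3
x₀ = 0.16, x₁ = 3.2

Secant formula: x_{n+1} = x_n - f(x_n)(x_n - x_{n-1})/(f(x_n) - f(x_{n-1}))

Iteration 1:
  f(0.160000) = -2.675904
  f(3.200000) = 36.168000
  x_2 = 3.200000 - 36.168000×(3.200000 - 0.160000)/(36.168000 - (-2.675904))
       = 0.369421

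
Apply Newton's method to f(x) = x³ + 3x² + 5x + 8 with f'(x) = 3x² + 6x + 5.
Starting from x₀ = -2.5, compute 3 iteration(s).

f(x) = x³ + 3x² + 5x + 8
f'(x) = 3x² + 6x + 5
x₀ = -2.5

Newton-Raphson formula: x_{n+1} = x_n - f(x_n)/f'(x_n)

Iteration 1:
  f(-2.500000) = -1.375000
  f'(-2.500000) = 8.750000
  x_1 = -2.500000 - (-1.375000)/8.750000 = -2.342857
Iteration 2:
  f(-2.342857) = -0.107242
  f'(-2.342857) = 7.409796
  x_2 = -2.342857 - (-0.107242)/7.409796 = -2.328384
Iteration 3:
  f(-2.328384) = -0.000841
  f'(-2.328384) = 7.293813
  x_3 = -2.328384 - (-0.000841)/7.293813 = -2.328269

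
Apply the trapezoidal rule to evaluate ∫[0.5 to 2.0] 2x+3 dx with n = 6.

f(x) = 2x+3
a = 0.5, b = 2.0, n = 6
h = (b - a)/n = 0.250000

Trapezoidal rule: (h/2)[f(x₀) + 2f(x₁) + 2f(x₂) + ... + f(xₙ)]

x_0 = 0.5000, f(x_0) = 4.000000, coefficient = 1
x_1 = 0.7500, f(x_1) = 4.500000, coefficient = 2
x_2 = 1.0000, f(x_2) = 5.000000, coefficient = 2
x_3 = 1.2500, f(x_3) = 5.500000, coefficient = 2
x_4 = 1.5000, f(x_4) = 6.000000, coefficient = 2
x_5 = 1.7500, f(x_5) = 6.500000, coefficient = 2
x_6 = 2.0000, f(x_6) = 7.000000, coefficient = 1

I ≈ (0.250000/2) × 66.000000 = 8.250000
Exact value: 8.250000
Error: 0.000000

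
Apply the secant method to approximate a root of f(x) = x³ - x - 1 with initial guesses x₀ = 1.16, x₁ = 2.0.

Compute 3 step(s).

f(x) = x³ - x - 1
x₀ = 1.16, x₁ = 2.0

Secant formula: x_{n+1} = x_n - f(x_n)(x_n - x_{n-1})/(f(x_n) - f(x_{n-1}))

Iteration 1:
  f(1.160000) = -0.599104
  f(2.000000) = 5.000000
  x_2 = 2.000000 - 5.000000×(2.000000 - 1.160000)/(5.000000 - (-0.599104))
       = 1.249880
Iteration 2:
  f(2.000000) = 5.000000
  f(1.249880) = -0.297318
  x_3 = 1.249880 - (-0.297318)×(1.249880 - 2.000000)/(-0.297318 - 5.000000)
       = 1.291981
Iteration 3:
  f(1.249880) = -0.297318
  f(1.291981) = -0.135386
  x_4 = 1.291981 - (-0.135386)×(1.291981 - 1.249880)/(-0.135386 - (-0.297318))
       = 1.327181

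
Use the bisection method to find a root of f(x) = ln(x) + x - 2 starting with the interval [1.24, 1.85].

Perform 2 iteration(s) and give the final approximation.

f(x) = ln(x) + x - 2
Initial interval: [1.24, 1.85]

Iteration 1:
  c_1 = (1.240000 + 1.850000)/2 = 1.545000
  f(c_1) = f(1.545000) = -0.019976
  f(a) × f(c) ≥ 0, new interval: [1.545000, 1.850000]
Iteration 2:
  c_2 = (1.545000 + 1.850000)/2 = 1.697500
  f(c_2) = f(1.697500) = 0.226657
  f(a) × f(c) < 0, new interval: [1.545000, 1.697500]

After 2 iteration(s), the approximation is c_2 = 1.697500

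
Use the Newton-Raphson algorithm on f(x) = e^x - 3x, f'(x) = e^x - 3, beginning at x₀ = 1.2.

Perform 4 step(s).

f(x) = e^x - 3x
f'(x) = e^x - 3
x₀ = 1.2

Newton-Raphson formula: x_{n+1} = x_n - f(x_n)/f'(x_n)

Iteration 1:
  f(1.200000) = -0.279883
  f'(1.200000) = 0.320117
  x_1 = 1.200000 - (-0.279883)/0.320117 = 2.074315
Iteration 2:
  f(2.074315) = 1.736148
  f'(2.074315) = 4.959094
  x_2 = 2.074315 - 1.736148/4.959094 = 1.724221
Iteration 3:
  f(1.724221) = 0.435488
  f'(1.724221) = 2.608152
  x_3 = 1.724221 - 0.435488/2.608152 = 1.557249
Iteration 4:
  f(1.557249) = 0.074001
  f'(1.557249) = 1.745749
  x_4 = 1.557249 - 0.074001/1.745749 = 1.514860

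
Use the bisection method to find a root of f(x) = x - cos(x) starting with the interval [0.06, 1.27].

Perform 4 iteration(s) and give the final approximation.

f(x) = x - cos(x)
Initial interval: [0.06, 1.27]

Iteration 1:
  c_1 = (0.060000 + 1.270000)/2 = 0.665000
  f(c_1) = f(0.665000) = -0.121917
  f(a) × f(c) ≥ 0, new interval: [0.665000, 1.270000]
Iteration 2:
  c_2 = (0.665000 + 1.270000)/2 = 0.967500
  f(c_2) = f(0.967500) = 0.400140
  f(a) × f(c) < 0, new interval: [0.665000, 0.967500]
Iteration 3:
  c_3 = (0.665000 + 0.967500)/2 = 0.816250
  f(c_3) = f(0.816250) = 0.131292
  f(a) × f(c) < 0, new interval: [0.665000, 0.816250]
Iteration 4:
  c_4 = (0.665000 + 0.816250)/2 = 0.740625
  f(c_4) = f(0.740625) = 0.002578
  f(a) × f(c) < 0, new interval: [0.665000, 0.740625]

After 4 iteration(s), the approximation is c_4 = 0.740625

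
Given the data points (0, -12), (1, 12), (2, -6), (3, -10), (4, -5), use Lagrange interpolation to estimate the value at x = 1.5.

Lagrange interpolation formula:
P(x) = Σ yᵢ × Lᵢ(x)
where Lᵢ(x) = Π_{j≠i} (x - xⱼ)/(xᵢ - xⱼ)

L_0(1.5) = (1.5 - 1)/(0 - 1) × (1.5 - 2)/(0 - 2) × (1.5 - 3)/(0 - 3) × (1.5 - 4)/(0 - 4) = -0.039062
L_1(1.5) = (1.5 - 0)/(1 - 0) × (1.5 - 2)/(1 - 2) × (1.5 - 3)/(1 - 3) × (1.5 - 4)/(1 - 4) = 0.468750
L_2(1.5) = (1.5 - 0)/(2 - 0) × (1.5 - 1)/(2 - 1) × (1.5 - 3)/(2 - 3) × (1.5 - 4)/(2 - 4) = 0.703125
L_3(1.5) = (1.5 - 0)/(3 - 0) × (1.5 - 1)/(3 - 1) × (1.5 - 2)/(3 - 2) × (1.5 - 4)/(3 - 4) = -0.156250
L_4(1.5) = (1.5 - 0)/(4 - 0) × (1.5 - 1)/(4 - 1) × (1.5 - 2)/(4 - 2) × (1.5 - 3)/(4 - 3) = 0.023438

P(1.5) = (-12)×L_0(1.5) + 12×L_1(1.5) + (-6)×L_2(1.5) + (-10)×L_3(1.5) + (-5)×L_4(1.5)
P(1.5) = 3.320312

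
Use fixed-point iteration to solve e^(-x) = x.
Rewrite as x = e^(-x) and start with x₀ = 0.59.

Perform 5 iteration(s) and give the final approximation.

Equation: e^(-x) = x
Fixed-point form: x = e^(-x)
x₀ = 0.59

x_1 = g(0.590000) = 0.554327
x_2 = g(0.554327) = 0.574459
x_3 = g(0.574459) = 0.563010
x_4 = g(0.563010) = 0.569493
x_5 = g(0.569493) = 0.565812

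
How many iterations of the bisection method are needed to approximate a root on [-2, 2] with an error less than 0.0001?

We need (b-a)/2^n ≤ 0.0001
(2 - (-2))/2^n ≤ 0.0001
4/2^n ≤ 0.0001
2^n ≥ 40000
n ≥ log₂(40000) = 15.29
n ≥ 16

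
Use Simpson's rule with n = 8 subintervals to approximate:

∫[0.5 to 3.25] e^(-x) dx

f(x) = e^(-x)
a = 0.5, b = 3.25, n = 8
h = (b - a)/n = 0.343750

Simpson's rule: (h/3)[f(x₀) + 4f(x₁) + 2f(x₂) + ... + f(xₙ)]

x_0 = 0.5000, f(x_0) = 0.606531, coefficient = 1
x_1 = 0.8438, f(x_1) = 0.430095, coefficient = 4
x_2 = 1.1875, f(x_2) = 0.304983, coefficient = 2
x_3 = 1.5312, f(x_3) = 0.216265, coefficient = 4
x_4 = 1.8750, f(x_4) = 0.153355, coefficient = 2
x_5 = 2.2188, f(x_5) = 0.108745, coefficient = 4
x_6 = 2.5625, f(x_6) = 0.077112, coefficient = 2
x_7 = 2.9062, f(x_7) = 0.054680, coefficient = 4
x_8 = 3.2500, f(x_8) = 0.038774, coefficient = 1

I ≈ (0.343750/3) × 4.955344 = 0.567800
Exact value: 0.567756
Error: 0.000043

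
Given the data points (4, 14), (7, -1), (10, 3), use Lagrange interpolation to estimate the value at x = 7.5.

Lagrange interpolation formula:
P(x) = Σ yᵢ × Lᵢ(x)
where Lᵢ(x) = Π_{j≠i} (x - xⱼ)/(xᵢ - xⱼ)

L_0(7.5) = (7.5 - 7)/(4 - 7) × (7.5 - 10)/(4 - 10) = -0.069444
L_1(7.5) = (7.5 - 4)/(7 - 4) × (7.5 - 10)/(7 - 10) = 0.972222
L_2(7.5) = (7.5 - 4)/(10 - 4) × (7.5 - 7)/(10 - 7) = 0.097222

P(7.5) = 14×L_0(7.5) + (-1)×L_1(7.5) + 3×L_2(7.5)
P(7.5) = -1.652778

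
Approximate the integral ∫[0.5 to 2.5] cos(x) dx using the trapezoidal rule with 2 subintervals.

f(x) = cos(x)
a = 0.5, b = 2.5, n = 2
h = (b - a)/n = 1.000000

Trapezoidal rule: (h/2)[f(x₀) + 2f(x₁) + 2f(x₂) + ... + f(xₙ)]

x_0 = 0.5000, f(x_0) = 0.877583, coefficient = 1
x_1 = 1.5000, f(x_1) = 0.070737, coefficient = 2
x_2 = 2.5000, f(x_2) = -0.801144, coefficient = 1

I ≈ (1.000000/2) × 0.217913 = 0.108957
Exact value: 0.119047
Error: 0.010090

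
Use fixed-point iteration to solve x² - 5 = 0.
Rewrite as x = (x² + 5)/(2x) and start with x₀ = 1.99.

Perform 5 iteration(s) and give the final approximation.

Equation: x² - 5 = 0
Fixed-point form: x = (x² + 5)/(2x)
x₀ = 1.99

x_1 = g(1.990000) = 2.251281
x_2 = g(2.251281) = 2.236119
x_3 = g(2.236119) = 2.236068
x_4 = g(2.236068) = 2.236068
x_5 = g(2.236068) = 2.236068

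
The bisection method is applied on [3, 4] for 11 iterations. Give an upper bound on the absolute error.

Bisection error bound: |error| ≤ (b-a)/2^n
|error| ≤ (4 - 3)/2^11 = 1/2^11
|error| ≤ 0.0004882812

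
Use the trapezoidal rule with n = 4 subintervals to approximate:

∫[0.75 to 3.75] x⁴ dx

f(x) = x⁴
a = 0.75, b = 3.75, n = 4
h = (b - a)/n = 0.750000

Trapezoidal rule: (h/2)[f(x₀) + 2f(x₁) + 2f(x₂) + ... + f(xₙ)]

x_0 = 0.7500, f(x_0) = 0.316406, coefficient = 1
x_1 = 1.5000, f(x_1) = 5.062500, coefficient = 2
x_2 = 2.2500, f(x_2) = 25.628906, coefficient = 2
x_3 = 3.0000, f(x_3) = 81.000000, coefficient = 2
x_4 = 3.7500, f(x_4) = 197.753906, coefficient = 1

I ≈ (0.750000/2) × 421.453125 = 158.044922
Exact value: 148.267969
Error: 9.776953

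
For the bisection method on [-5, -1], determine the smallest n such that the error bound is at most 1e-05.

We need (b-a)/2^n ≤ 1e-05
(-1 - (-5))/2^n ≤ 1e-05
4/2^n ≤ 1e-05
2^n ≥ 400000
n ≥ log₂(400000) = 18.61
n ≥ 19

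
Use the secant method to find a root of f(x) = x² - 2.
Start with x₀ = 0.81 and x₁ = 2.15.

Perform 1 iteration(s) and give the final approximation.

f(x) = x² - 2
x₀ = 0.81, x₁ = 2.15

Secant formula: x_{n+1} = x_n - f(x_n)(x_n - x_{n-1})/(f(x_n) - f(x_{n-1}))

Iteration 1:
  f(0.810000) = -1.343900
  f(2.150000) = 2.622500
  x_2 = 2.150000 - 2.622500×(2.150000 - 0.810000)/(2.622500 - (-1.343900))
       = 1.264020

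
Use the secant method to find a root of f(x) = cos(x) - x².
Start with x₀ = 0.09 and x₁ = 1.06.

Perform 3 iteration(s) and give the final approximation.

f(x) = cos(x) - x²
x₀ = 0.09, x₁ = 1.06

Secant formula: x_{n+1} = x_n - f(x_n)(x_n - x_{n-1})/(f(x_n) - f(x_{n-1}))

Iteration 1:
  f(0.090000) = 0.987853
  f(1.060000) = -0.634728
  x_2 = 1.060000 - (-0.634728)×(1.060000 - 0.090000)/(-0.634728 - 0.987853)
       = 0.680551
Iteration 2:
  f(1.060000) = -0.634728
  f(0.680551) = 0.314076
  x_3 = 0.680551 - 0.314076×(0.680551 - 1.060000)/(0.314076 - (-0.634728))
       = 0.806158
Iteration 3:
  f(0.680551) = 0.314076
  f(0.806158) = 0.042386
  x_4 = 0.806158 - 0.042386×(0.806158 - 0.680551)/(0.042386 - 0.314076)
       = 0.825753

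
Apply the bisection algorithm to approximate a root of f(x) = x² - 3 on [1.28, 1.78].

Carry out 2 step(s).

f(x) = x² - 3
Initial interval: [1.28, 1.78]

Iteration 1:
  c_1 = (1.280000 + 1.780000)/2 = 1.530000
  f(c_1) = f(1.530000) = -0.659100
  f(a) × f(c) ≥ 0, new interval: [1.530000, 1.780000]
Iteration 2:
  c_2 = (1.530000 + 1.780000)/2 = 1.655000
  f(c_2) = f(1.655000) = -0.260975
  f(a) × f(c) ≥ 0, new interval: [1.655000, 1.780000]

After 2 iteration(s), the approximation is c_2 = 1.655000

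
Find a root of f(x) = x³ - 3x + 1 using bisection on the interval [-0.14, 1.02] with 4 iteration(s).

f(x) = x³ - 3x + 1
Initial interval: [-0.14, 1.02]

Iteration 1:
  c_1 = (-0.140000 + 1.020000)/2 = 0.440000
  f(c_1) = f(0.440000) = -0.234816
  f(a) × f(c) < 0, new interval: [-0.140000, 0.440000]
Iteration 2:
  c_2 = (-0.140000 + 0.440000)/2 = 0.150000
  f(c_2) = f(0.150000) = 0.553375
  f(a) × f(c) ≥ 0, new interval: [0.150000, 0.440000]
Iteration 3:
  c_3 = (0.150000 + 0.440000)/2 = 0.295000
  f(c_3) = f(0.295000) = 0.140672
  f(a) × f(c) ≥ 0, new interval: [0.295000, 0.440000]
Iteration 4:
  c_4 = (0.295000 + 0.440000)/2 = 0.367500
  f(c_4) = f(0.367500) = -0.052867
  f(a) × f(c) < 0, new interval: [0.295000, 0.367500]

After 4 iteration(s), the approximation is c_4 = 0.367500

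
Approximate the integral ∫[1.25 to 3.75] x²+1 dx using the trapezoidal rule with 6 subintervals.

f(x) = x²+1
a = 1.25, b = 3.75, n = 6
h = (b - a)/n = 0.416667

Trapezoidal rule: (h/2)[f(x₀) + 2f(x₁) + 2f(x₂) + ... + f(xₙ)]

x_0 = 1.2500, f(x_0) = 2.562500, coefficient = 1
x_1 = 1.6667, f(x_1) = 3.777778, coefficient = 2
x_2 = 2.0833, f(x_2) = 5.340278, coefficient = 2
x_3 = 2.5000, f(x_3) = 7.250000, coefficient = 2
x_4 = 2.9167, f(x_4) = 9.506944, coefficient = 2
x_5 = 3.3333, f(x_5) = 12.111111, coefficient = 2
x_6 = 3.7500, f(x_6) = 15.062500, coefficient = 1

I ≈ (0.416667/2) × 93.597222 = 19.499421
Exact value: 19.427083
Error: 0.072338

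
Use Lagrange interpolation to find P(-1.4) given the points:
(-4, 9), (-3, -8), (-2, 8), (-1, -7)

Lagrange interpolation formula:
P(x) = Σ yᵢ × Lᵢ(x)
where Lᵢ(x) = Π_{j≠i} (x - xⱼ)/(xᵢ - xⱼ)

L_0(-1.4) = (-1.4 - (-3))/(-4 - (-3)) × (-1.4 - (-2))/(-4 - (-2)) × (-1.4 - (-1))/(-4 - (-1)) = 0.064000
L_1(-1.4) = (-1.4 - (-4))/(-3 - (-4)) × (-1.4 - (-2))/(-3 - (-2)) × (-1.4 - (-1))/(-3 - (-1)) = -0.312000
L_2(-1.4) = (-1.4 - (-4))/(-2 - (-4)) × (-1.4 - (-3))/(-2 - (-3)) × (-1.4 - (-1))/(-2 - (-1)) = 0.832000
L_3(-1.4) = (-1.4 - (-4))/(-1 - (-4)) × (-1.4 - (-3))/(-1 - (-3)) × (-1.4 - (-2))/(-1 - (-2)) = 0.416000

P(-1.4) = 9×L_0(-1.4) + (-8)×L_1(-1.4) + 8×L_2(-1.4) + (-7)×L_3(-1.4)
P(-1.4) = 6.816000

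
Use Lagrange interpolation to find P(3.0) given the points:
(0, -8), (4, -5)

Lagrange interpolation formula:
P(x) = Σ yᵢ × Lᵢ(x)
where Lᵢ(x) = Π_{j≠i} (x - xⱼ)/(xᵢ - xⱼ)

L_0(3.0) = (3.0 - 4)/(0 - 4) = 0.250000
L_1(3.0) = (3.0 - 0)/(4 - 0) = 0.750000

P(3.0) = (-8)×L_0(3.0) + (-5)×L_1(3.0)
P(3.0) = -5.750000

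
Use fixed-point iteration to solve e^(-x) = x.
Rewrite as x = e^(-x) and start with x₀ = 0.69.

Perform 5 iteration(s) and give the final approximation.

Equation: e^(-x) = x
Fixed-point form: x = e^(-x)
x₀ = 0.69

x_1 = g(0.690000) = 0.501576
x_2 = g(0.501576) = 0.605575
x_3 = g(0.605575) = 0.545760
x_4 = g(0.545760) = 0.579401
x_5 = g(0.579401) = 0.560234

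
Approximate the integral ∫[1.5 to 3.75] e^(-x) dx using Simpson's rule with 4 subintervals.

f(x) = e^(-x)
a = 1.5, b = 3.75, n = 4
h = (b - a)/n = 0.562500

Simpson's rule: (h/3)[f(x₀) + 4f(x₁) + 2f(x₂) + ... + f(xₙ)]

x_0 = 1.5000, f(x_0) = 0.223130, coefficient = 1
x_1 = 2.0625, f(x_1) = 0.127136, coefficient = 4
x_2 = 2.6250, f(x_2) = 0.072440, coefficient = 2
x_3 = 3.1875, f(x_3) = 0.041275, coefficient = 4
x_4 = 3.7500, f(x_4) = 0.023518, coefficient = 1

I ≈ (0.562500/3) × 1.065170 = 0.199719
Exact value: 0.199612
Error: 0.000107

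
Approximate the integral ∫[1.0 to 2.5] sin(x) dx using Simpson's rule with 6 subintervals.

f(x) = sin(x)
a = 1.0, b = 2.5, n = 6
h = (b - a)/n = 0.250000

Simpson's rule: (h/3)[f(x₀) + 4f(x₁) + 2f(x₂) + ... + f(xₙ)]

x_0 = 1.0000, f(x_0) = 0.841471, coefficient = 1
x_1 = 1.2500, f(x_1) = 0.948985, coefficient = 4
x_2 = 1.5000, f(x_2) = 0.997495, coefficient = 2
x_3 = 1.7500, f(x_3) = 0.983986, coefficient = 4
x_4 = 2.0000, f(x_4) = 0.909297, coefficient = 2
x_5 = 2.2500, f(x_5) = 0.778073, coefficient = 4
x_6 = 2.5000, f(x_6) = 0.598472, coefficient = 1

I ≈ (0.250000/3) × 16.097703 = 1.341475
Exact value: 1.341446
Error: 0.000029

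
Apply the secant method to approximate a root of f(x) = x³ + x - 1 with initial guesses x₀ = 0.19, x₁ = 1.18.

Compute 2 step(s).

f(x) = x³ + x - 1
x₀ = 0.19, x₁ = 1.18

Secant formula: x_{n+1} = x_n - f(x_n)(x_n - x_{n-1})/(f(x_n) - f(x_{n-1}))

Iteration 1:
  f(0.190000) = -0.803141
  f(1.180000) = 1.823032
  x_2 = 1.180000 - 1.823032×(1.180000 - 0.190000)/(1.823032 - (-0.803141))
       = 0.492764
Iteration 2:
  f(1.180000) = 1.823032
  f(0.492764) = -0.387586
  x_3 = 0.492764 - (-0.387586)×(0.492764 - 1.180000)/(-0.387586 - 1.823032)
       = 0.613256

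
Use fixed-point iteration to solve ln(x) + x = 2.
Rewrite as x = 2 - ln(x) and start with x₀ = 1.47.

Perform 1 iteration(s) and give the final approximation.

Equation: ln(x) + x = 2
Fixed-point form: x = 2 - ln(x)
x₀ = 1.47

x_1 = g(1.470000) = 1.614738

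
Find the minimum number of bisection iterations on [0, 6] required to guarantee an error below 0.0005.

We need (b-a)/2^n ≤ 0.0005
(6 - 0)/2^n ≤ 0.0005
6/2^n ≤ 0.0005
2^n ≥ 12000
n ≥ log₂(12000) = 13.55
n ≥ 14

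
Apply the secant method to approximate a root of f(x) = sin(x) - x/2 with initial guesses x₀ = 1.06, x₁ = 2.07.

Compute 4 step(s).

f(x) = sin(x) - x/2
x₀ = 1.06, x₁ = 2.07

Secant formula: x_{n+1} = x_n - f(x_n)(x_n - x_{n-1})/(f(x_n) - f(x_{n-1}))

Iteration 1:
  f(1.060000) = 0.342355
  f(2.070000) = -0.157036
  x_2 = 2.070000 - (-0.157036)×(2.070000 - 1.060000)/(-0.157036 - 0.342355)
       = 1.752401
Iteration 2:
  f(2.070000) = -0.157036
  f(1.752401) = 0.107355
  x_3 = 1.752401 - 0.107355×(1.752401 - 2.070000)/(0.107355 - (-0.157036))
       = 1.881361
Iteration 3:
  f(1.752401) = 0.107355
  f(1.881361) = 0.011481
  x_4 = 1.881361 - 0.011481×(1.881361 - 1.752401)/(0.011481 - 0.107355)
       = 1.896804
Iteration 4:
  f(1.881361) = 0.011481
  f(1.896804) = -0.001073
  x_5 = 1.896804 - (-0.001073)×(1.896804 - 1.881361)/(-0.001073 - 0.011481)
       = 1.895483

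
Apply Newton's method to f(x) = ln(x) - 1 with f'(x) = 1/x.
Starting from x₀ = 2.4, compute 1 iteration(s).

f(x) = ln(x) - 1
f'(x) = 1/x
x₀ = 2.4

Newton-Raphson formula: x_{n+1} = x_n - f(x_n)/f'(x_n)

Iteration 1:
  f(2.400000) = -0.124531
  f'(2.400000) = 0.416667
  x_1 = 2.400000 - (-0.124531)/0.416667 = 2.698875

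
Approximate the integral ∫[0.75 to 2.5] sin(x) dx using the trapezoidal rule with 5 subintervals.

f(x) = sin(x)
a = 0.75, b = 2.5, n = 5
h = (b - a)/n = 0.350000

Trapezoidal rule: (h/2)[f(x₀) + 2f(x₁) + 2f(x₂) + ... + f(xₙ)]

x_0 = 0.7500, f(x_0) = 0.681639, coefficient = 1
x_1 = 1.1000, f(x_1) = 0.891207, coefficient = 2
x_2 = 1.4500, f(x_2) = 0.992713, coefficient = 2
x_3 = 1.8000, f(x_3) = 0.973848, coefficient = 2
x_4 = 2.1500, f(x_4) = 0.836899, coefficient = 2
x_5 = 2.5000, f(x_5) = 0.598472, coefficient = 1

I ≈ (0.350000/2) × 8.669444 = 1.517153
Exact value: 1.532832
Error: 0.015680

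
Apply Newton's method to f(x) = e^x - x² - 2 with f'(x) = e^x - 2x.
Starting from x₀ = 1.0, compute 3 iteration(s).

f(x) = e^x - x² - 2
f'(x) = e^x - 2x
x₀ = 1.0

Newton-Raphson formula: x_{n+1} = x_n - f(x_n)/f'(x_n)

Iteration 1:
  f(1.000000) = -0.281718
  f'(1.000000) = 0.718282
  x_1 = 1.000000 - (-0.281718)/0.718282 = 1.392211
Iteration 2:
  f(1.392211) = 0.085485
  f'(1.392211) = 1.239315
  x_2 = 1.392211 - 0.085485/1.239315 = 1.323233
Iteration 3:
  f(1.323233) = 0.004598
  f'(1.323233) = 1.109078
  x_3 = 1.323233 - 0.004598/1.109078 = 1.319087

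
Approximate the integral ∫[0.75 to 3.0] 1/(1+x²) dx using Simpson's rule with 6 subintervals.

f(x) = 1/(1+x²)
a = 0.75, b = 3.0, n = 6
h = (b - a)/n = 0.375000

Simpson's rule: (h/3)[f(x₀) + 4f(x₁) + 2f(x₂) + ... + f(xₙ)]

x_0 = 0.7500, f(x_0) = 0.640000, coefficient = 1
x_1 = 1.1250, f(x_1) = 0.441379, coefficient = 4
x_2 = 1.5000, f(x_2) = 0.307692, coefficient = 2
x_3 = 1.8750, f(x_3) = 0.221453, coefficient = 4
x_4 = 2.2500, f(x_4) = 0.164948, coefficient = 2
x_5 = 2.6250, f(x_5) = 0.126733, coefficient = 4
x_6 = 3.0000, f(x_6) = 0.100000, coefficient = 1

I ≈ (0.375000/3) × 4.843543 = 0.605443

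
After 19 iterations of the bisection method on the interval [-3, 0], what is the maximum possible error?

Bisection error bound: |error| ≤ (b-a)/2^n
|error| ≤ (0 - (-3))/2^19 = 3/2^19
|error| ≤ 0.0000057220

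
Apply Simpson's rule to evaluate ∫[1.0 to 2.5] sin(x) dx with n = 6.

f(x) = sin(x)
a = 1.0, b = 2.5, n = 6
h = (b - a)/n = 0.250000

Simpson's rule: (h/3)[f(x₀) + 4f(x₁) + 2f(x₂) + ... + f(xₙ)]

x_0 = 1.0000, f(x_0) = 0.841471, coefficient = 1
x_1 = 1.2500, f(x_1) = 0.948985, coefficient = 4
x_2 = 1.5000, f(x_2) = 0.997495, coefficient = 2
x_3 = 1.7500, f(x_3) = 0.983986, coefficient = 4
x_4 = 2.0000, f(x_4) = 0.909297, coefficient = 2
x_5 = 2.2500, f(x_5) = 0.778073, coefficient = 4
x_6 = 2.5000, f(x_6) = 0.598472, coefficient = 1

I ≈ (0.250000/3) × 16.097703 = 1.341475
Exact value: 1.341446
Error: 0.000029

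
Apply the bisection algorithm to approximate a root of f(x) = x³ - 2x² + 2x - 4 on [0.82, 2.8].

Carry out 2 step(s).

f(x) = x³ - 2x² + 2x - 4
Initial interval: [0.82, 2.8]

Iteration 1:
  c_1 = (0.820000 + 2.800000)/2 = 1.810000
  f(c_1) = f(1.810000) = -1.002459
  f(a) × f(c) ≥ 0, new interval: [1.810000, 2.800000]
Iteration 2:
  c_2 = (1.810000 + 2.800000)/2 = 2.305000
  f(c_2) = f(2.305000) = 2.230473
  f(a) × f(c) < 0, new interval: [1.810000, 2.305000]

After 2 iteration(s), the approximation is c_2 = 2.305000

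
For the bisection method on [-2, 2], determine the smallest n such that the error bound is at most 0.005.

We need (b-a)/2^n ≤ 0.005
(2 - (-2))/2^n ≤ 0.005
4/2^n ≤ 0.005
2^n ≥ 800
n ≥ log₂(800) = 9.64
n ≥ 10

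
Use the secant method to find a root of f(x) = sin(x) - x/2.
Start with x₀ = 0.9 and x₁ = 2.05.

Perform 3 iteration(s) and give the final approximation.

f(x) = sin(x) - x/2
x₀ = 0.9, x₁ = 2.05

Secant formula: x_{n+1} = x_n - f(x_n)(x_n - x_{n-1})/(f(x_n) - f(x_{n-1}))

Iteration 1:
  f(0.900000) = 0.333327
  f(2.050000) = -0.137638
  x_2 = 2.050000 - (-0.137638)×(2.050000 - 0.900000)/(-0.137638 - 0.333327)
       = 1.713917
Iteration 2:
  f(2.050000) = -0.137638
  f(1.713917) = 0.132817
  x_3 = 1.713917 - 0.132817×(1.713917 - 2.050000)/(0.132817 - (-0.137638))
       = 1.878963
Iteration 3:
  f(1.713917) = 0.132817
  f(1.878963) = 0.013409
  x_4 = 1.878963 - 0.013409×(1.878963 - 1.713917)/(0.013409 - 0.132817)
       = 1.897498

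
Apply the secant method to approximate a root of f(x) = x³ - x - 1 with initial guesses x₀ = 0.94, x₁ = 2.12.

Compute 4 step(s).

f(x) = x³ - x - 1
x₀ = 0.94, x₁ = 2.12

Secant formula: x_{n+1} = x_n - f(x_n)(x_n - x_{n-1})/(f(x_n) - f(x_{n-1}))

Iteration 1:
  f(0.940000) = -1.109416
  f(2.120000) = 6.408128
  x_2 = 2.120000 - 6.408128×(2.120000 - 0.940000)/(6.408128 - (-1.109416))
       = 1.114141
Iteration 2:
  f(2.120000) = 6.408128
  f(1.114141) = -0.731147
  x_3 = 1.114141 - (-0.731147)×(1.114141 - 2.120000)/(-0.731147 - 6.408128)
       = 1.217153
Iteration 3:
  f(1.114141) = -0.731147
  f(1.217153) = -0.413989
  x_4 = 1.217153 - (-0.413989)×(1.217153 - 1.114141)/(-0.413989 - (-0.731147))
       = 1.351615
Iteration 4:
  f(1.217153) = -0.413989
  f(1.351615) = 0.117600
  x_5 = 1.351615 - 0.117600×(1.351615 - 1.217153)/(0.117600 - (-0.413989))
       = 1.321869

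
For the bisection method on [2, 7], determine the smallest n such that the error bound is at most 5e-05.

We need (b-a)/2^n ≤ 5e-05
(7 - 2)/2^n ≤ 5e-05
5/2^n ≤ 5e-05
2^n ≥ 100000
n ≥ log₂(100000) = 16.61
n ≥ 17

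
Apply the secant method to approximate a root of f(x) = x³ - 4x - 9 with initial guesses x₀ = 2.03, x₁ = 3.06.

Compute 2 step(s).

f(x) = x³ - 4x - 9
x₀ = 2.03, x₁ = 3.06

Secant formula: x_{n+1} = x_n - f(x_n)(x_n - x_{n-1})/(f(x_n) - f(x_{n-1}))

Iteration 1:
  f(2.030000) = -8.754573
  f(3.060000) = 7.412616
  x_2 = 3.060000 - 7.412616×(3.060000 - 2.030000)/(7.412616 - (-8.754573))
       = 2.587748
Iteration 2:
  f(3.060000) = 7.412616
  f(2.587748) = -2.022301
  x_3 = 2.587748 - (-2.022301)×(2.587748 - 3.060000)/(-2.022301 - 7.412616)
       = 2.688971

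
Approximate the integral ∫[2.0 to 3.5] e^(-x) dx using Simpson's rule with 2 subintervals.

f(x) = e^(-x)
a = 2.0, b = 3.5, n = 2
h = (b - a)/n = 0.750000

Simpson's rule: (h/3)[f(x₀) + 4f(x₁) + 2f(x₂) + ... + f(xₙ)]

x_0 = 2.0000, f(x_0) = 0.135335, coefficient = 1
x_1 = 2.7500, f(x_1) = 0.063928, coefficient = 4
x_2 = 3.5000, f(x_2) = 0.030197, coefficient = 1

I ≈ (0.750000/3) × 0.421244 = 0.105311
Exact value: 0.105138
Error: 0.000173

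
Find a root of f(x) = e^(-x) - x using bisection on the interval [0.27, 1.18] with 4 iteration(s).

f(x) = e^(-x) - x
Initial interval: [0.27, 1.18]

Iteration 1:
  c_1 = (0.270000 + 1.180000)/2 = 0.725000
  f(c_1) = f(0.725000) = -0.240675
  f(a) × f(c) < 0, new interval: [0.270000, 0.725000]
Iteration 2:
  c_2 = (0.270000 + 0.725000)/2 = 0.497500
  f(c_2) = f(0.497500) = 0.110549
  f(a) × f(c) ≥ 0, new interval: [0.497500, 0.725000]
Iteration 3:
  c_3 = (0.497500 + 0.725000)/2 = 0.611250
  f(c_3) = f(0.611250) = -0.068578
  f(a) × f(c) < 0, new interval: [0.497500, 0.611250]
Iteration 4:
  c_4 = (0.497500 + 0.611250)/2 = 0.554375
  f(c_4) = f(0.554375) = 0.020056
  f(a) × f(c) ≥ 0, new interval: [0.554375, 0.611250]

After 4 iteration(s), the approximation is c_4 = 0.554375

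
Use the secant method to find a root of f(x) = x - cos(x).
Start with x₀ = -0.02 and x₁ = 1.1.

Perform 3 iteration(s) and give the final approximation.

f(x) = x - cos(x)
x₀ = -0.02, x₁ = 1.1

Secant formula: x_{n+1} = x_n - f(x_n)(x_n - x_{n-1})/(f(x_n) - f(x_{n-1}))

Iteration 1:
  f(-0.020000) = -1.019800
  f(1.100000) = 0.646404
  x_2 = 1.100000 - 0.646404×(1.100000 - (-0.020000))/(0.646404 - (-1.019800))
       = 0.665496
Iteration 2:
  f(1.100000) = 0.646404
  f(0.665496) = -0.121115
  x_3 = 0.665496 - (-0.121115)×(0.665496 - 1.100000)/(-0.121115 - 0.646404)
       = 0.734061
Iteration 3:
  f(0.665496) = -0.121115
  f(0.734061) = -0.008399
  x_4 = 0.734061 - (-0.008399)×(0.734061 - 0.665496)/(-0.008399 - (-0.121115))
       = 0.739170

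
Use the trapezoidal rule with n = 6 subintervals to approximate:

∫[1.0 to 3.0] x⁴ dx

f(x) = x⁴
a = 1.0, b = 3.0, n = 6
h = (b - a)/n = 0.333333

Trapezoidal rule: (h/2)[f(x₀) + 2f(x₁) + 2f(x₂) + ... + f(xₙ)]

x_0 = 1.0000, f(x_0) = 1.000000, coefficient = 1
x_1 = 1.3333, f(x_1) = 3.160494, coefficient = 2
x_2 = 1.6667, f(x_2) = 7.716049, coefficient = 2
x_3 = 2.0000, f(x_3) = 16.000000, coefficient = 2
x_4 = 2.3333, f(x_4) = 29.641975, coefficient = 2
x_5 = 2.6667, f(x_5) = 50.567901, coefficient = 2
x_6 = 3.0000, f(x_6) = 81.000000, coefficient = 1

I ≈ (0.333333/2) × 296.172840 = 49.362140
Exact value: 48.400000
Error: 0.962140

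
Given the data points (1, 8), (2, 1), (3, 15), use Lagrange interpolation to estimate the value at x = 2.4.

Lagrange interpolation formula:
P(x) = Σ yᵢ × Lᵢ(x)
where Lᵢ(x) = Π_{j≠i} (x - xⱼ)/(xᵢ - xⱼ)

L_0(2.4) = (2.4 - 2)/(1 - 2) × (2.4 - 3)/(1 - 3) = -0.120000
L_1(2.4) = (2.4 - 1)/(2 - 1) × (2.4 - 3)/(2 - 3) = 0.840000
L_2(2.4) = (2.4 - 1)/(3 - 1) × (2.4 - 2)/(3 - 2) = 0.280000

P(2.4) = 8×L_0(2.4) + 1×L_1(2.4) + 15×L_2(2.4)
P(2.4) = 4.080000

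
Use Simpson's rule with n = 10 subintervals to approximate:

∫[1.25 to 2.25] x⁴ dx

f(x) = x⁴
a = 1.25, b = 2.25, n = 10
h = (b - a)/n = 0.100000

Simpson's rule: (h/3)[f(x₀) + 4f(x₁) + 2f(x₂) + ... + f(xₙ)]

x_0 = 1.2500, f(x_0) = 2.441406, coefficient = 1
x_1 = 1.3500, f(x_1) = 3.321506, coefficient = 4
x_2 = 1.4500, f(x_2) = 4.420506, coefficient = 2
x_3 = 1.5500, f(x_3) = 5.772006, coefficient = 4
x_4 = 1.6500, f(x_4) = 7.412006, coefficient = 2
x_5 = 1.7500, f(x_5) = 9.378906, coefficient = 4
x_6 = 1.8500, f(x_6) = 11.713506, coefficient = 2
x_7 = 1.9500, f(x_7) = 14.459006, coefficient = 4
x_8 = 2.0500, f(x_8) = 17.661006, coefficient = 2
x_9 = 2.1500, f(x_9) = 21.367506, coefficient = 4
x_10 = 2.2500, f(x_10) = 25.628906, coefficient = 1

I ≈ (0.100000/3) × 327.680088 = 10.922670
Exact value: 10.922656
Error: 0.000013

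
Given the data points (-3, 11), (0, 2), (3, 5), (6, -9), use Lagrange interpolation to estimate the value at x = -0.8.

Lagrange interpolation formula:
P(x) = Σ yᵢ × Lᵢ(x)
where Lᵢ(x) = Π_{j≠i} (x - xⱼ)/(xᵢ - xⱼ)

L_0(-0.8) = (-0.8 - 0)/(-3 - 0) × (-0.8 - 3)/(-3 - 3) × (-0.8 - 6)/(-3 - 6) = 0.127605
L_1(-0.8) = (-0.8 - (-3))/(0 - (-3)) × (-0.8 - 3)/(0 - 3) × (-0.8 - 6)/(0 - 6) = 1.052741
L_2(-0.8) = (-0.8 - (-3))/(3 - (-3)) × (-0.8 - 0)/(3 - 0) × (-0.8 - 6)/(3 - 6) = -0.221630
L_3(-0.8) = (-0.8 - (-3))/(6 - (-3)) × (-0.8 - 0)/(6 - 0) × (-0.8 - 3)/(6 - 3) = 0.041284

P(-0.8) = 11×L_0(-0.8) + 2×L_1(-0.8) + 5×L_2(-0.8) + (-9)×L_3(-0.8)
P(-0.8) = 2.029432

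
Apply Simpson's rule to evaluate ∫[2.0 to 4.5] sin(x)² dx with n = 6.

f(x) = sin(x)²
a = 2.0, b = 4.5, n = 6
h = (b - a)/n = 0.416667

Simpson's rule: (h/3)[f(x₀) + 4f(x₁) + 2f(x₂) + ... + f(xₙ)]

x_0 = 2.0000, f(x_0) = 0.826822, coefficient = 1
x_1 = 2.4167, f(x_1) = 0.439675, coefficient = 4
x_2 = 2.8333, f(x_2) = 0.092052, coefficient = 2
x_3 = 3.2500, f(x_3) = 0.011706, coefficient = 4
x_4 = 3.6667, f(x_4) = 0.251279, coefficient = 2
x_5 = 4.0833, f(x_5) = 0.653807, coefficient = 4
x_6 = 4.5000, f(x_6) = 0.955565, coefficient = 1

I ≈ (0.416667/3) × 6.889802 = 0.956917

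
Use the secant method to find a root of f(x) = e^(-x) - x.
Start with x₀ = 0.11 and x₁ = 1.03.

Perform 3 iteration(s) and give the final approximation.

f(x) = e^(-x) - x
x₀ = 0.11, x₁ = 1.03

Secant formula: x_{n+1} = x_n - f(x_n)(x_n - x_{n-1})/(f(x_n) - f(x_{n-1}))

Iteration 1:
  f(0.110000) = 0.785834
  f(1.030000) = -0.672993
  x_2 = 1.030000 - (-0.672993)×(1.030000 - 0.110000)/(-0.672993 - 0.785834)
       = 0.605581
Iteration 2:
  f(1.030000) = -0.672993
  f(0.605581) = -0.059824
  x_3 = 0.605581 - (-0.059824)×(0.605581 - 1.030000)/(-0.059824 - (-0.672993))
       = 0.564173
Iteration 3:
  f(0.605581) = -0.059824
  f(0.564173) = 0.004658
  x_4 = 0.564173 - 0.004658×(0.564173 - 0.605581)/(0.004658 - (-0.059824))
       = 0.567164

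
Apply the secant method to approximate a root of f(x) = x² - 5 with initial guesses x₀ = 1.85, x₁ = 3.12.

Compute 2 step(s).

f(x) = x² - 5
x₀ = 1.85, x₁ = 3.12

Secant formula: x_{n+1} = x_n - f(x_n)(x_n - x_{n-1})/(f(x_n) - f(x_{n-1}))

Iteration 1:
  f(1.850000) = -1.577500
  f(3.120000) = 4.734400
  x_2 = 3.120000 - 4.734400×(3.120000 - 1.850000)/(4.734400 - (-1.577500))
       = 2.167404
Iteration 2:
  f(3.120000) = 4.734400
  f(2.167404) = -0.302358
  x_3 = 2.167404 - (-0.302358)×(2.167404 - 3.120000)/(-0.302358 - 4.734400)
       = 2.224589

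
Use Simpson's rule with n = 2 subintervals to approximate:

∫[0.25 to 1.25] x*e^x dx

f(x) = x*e^x
a = 0.25, b = 1.25, n = 2
h = (b - a)/n = 0.500000

Simpson's rule: (h/3)[f(x₀) + 4f(x₁) + 2f(x₂) + ... + f(xₙ)]

x_0 = 0.2500, f(x_0) = 0.321006, coefficient = 1
x_1 = 0.7500, f(x_1) = 1.587750, coefficient = 4
x_2 = 1.2500, f(x_2) = 4.362929, coefficient = 1

I ≈ (0.500000/3) × 11.034935 = 1.839156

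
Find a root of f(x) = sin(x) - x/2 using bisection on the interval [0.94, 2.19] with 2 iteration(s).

f(x) = sin(x) - x/2
Initial interval: [0.94, 2.19]

Iteration 1:
  c_1 = (0.940000 + 2.190000)/2 = 1.565000
  f(c_1) = f(1.565000) = 0.217483
  f(a) × f(c) ≥ 0, new interval: [1.565000, 2.190000]
Iteration 2:
  c_2 = (1.565000 + 2.190000)/2 = 1.877500
  f(c_2) = f(1.877500) = 0.014584
  f(a) × f(c) ≥ 0, new interval: [1.877500, 2.190000]

After 2 iteration(s), the approximation is c_2 = 1.877500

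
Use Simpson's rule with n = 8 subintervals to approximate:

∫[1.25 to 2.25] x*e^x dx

f(x) = x*e^x
a = 1.25, b = 2.25, n = 8
h = (b - a)/n = 0.125000

Simpson's rule: (h/3)[f(x₀) + 4f(x₁) + 2f(x₂) + ... + f(xₙ)]

x_0 = 1.2500, f(x_0) = 4.362929, coefficient = 1
x_1 = 1.3750, f(x_1) = 5.438230, coefficient = 4
x_2 = 1.5000, f(x_2) = 6.722534, coefficient = 2
x_3 = 1.6250, f(x_3) = 8.252431, coefficient = 4
x_4 = 1.7500, f(x_4) = 10.070555, coefficient = 2
x_5 = 1.8750, f(x_5) = 12.226536, coefficient = 4
x_6 = 2.0000, f(x_6) = 14.778112, coefficient = 2
x_7 = 2.1250, f(x_7) = 17.792407, coefficient = 4
x_8 = 2.2500, f(x_8) = 21.347406, coefficient = 1

I ≈ (0.125000/3) × 263.691153 = 10.987131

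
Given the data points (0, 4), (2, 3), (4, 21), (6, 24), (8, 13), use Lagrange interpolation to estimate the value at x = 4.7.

Lagrange interpolation formula:
P(x) = Σ yᵢ × Lᵢ(x)
where Lᵢ(x) = Π_{j≠i} (x - xⱼ)/(xᵢ - xⱼ)

L_0(4.7) = (4.7 - 2)/(0 - 2) × (4.7 - 4)/(0 - 4) × (4.7 - 6)/(0 - 6) × (4.7 - 8)/(0 - 8) = 0.021115
L_1(4.7) = (4.7 - 0)/(2 - 0) × (4.7 - 4)/(2 - 4) × (4.7 - 6)/(2 - 6) × (4.7 - 8)/(2 - 8) = -0.147022
L_2(4.7) = (4.7 - 0)/(4 - 0) × (4.7 - 2)/(4 - 2) × (4.7 - 6)/(4 - 6) × (4.7 - 8)/(4 - 8) = 0.850627
L_3(4.7) = (4.7 - 0)/(6 - 0) × (4.7 - 2)/(6 - 2) × (4.7 - 4)/(6 - 4) × (4.7 - 8)/(6 - 8) = 0.305353
L_4(4.7) = (4.7 - 0)/(8 - 0) × (4.7 - 2)/(8 - 2) × (4.7 - 4)/(8 - 4) × (4.7 - 6)/(8 - 6) = -0.030073

P(4.7) = 4×L_0(4.7) + 3×L_1(4.7) + 21×L_2(4.7) + 24×L_3(4.7) + 13×L_4(4.7)
P(4.7) = 24.444082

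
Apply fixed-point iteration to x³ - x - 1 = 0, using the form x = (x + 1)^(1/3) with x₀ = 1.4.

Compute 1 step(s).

Equation: x³ - x - 1 = 0
Fixed-point form: x = (x + 1)^(1/3)
x₀ = 1.4

x_1 = g(1.400000) = 1.338866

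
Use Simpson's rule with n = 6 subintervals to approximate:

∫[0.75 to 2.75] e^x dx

f(x) = e^x
a = 0.75, b = 2.75, n = 6
h = (b - a)/n = 0.333333

Simpson's rule: (h/3)[f(x₀) + 4f(x₁) + 2f(x₂) + ... + f(xₙ)]

x_0 = 0.7500, f(x_0) = 2.117000, coefficient = 1
x_1 = 1.0833, f(x_1) = 2.954512, coefficient = 4
x_2 = 1.4167, f(x_2) = 4.123353, coefficient = 2
x_3 = 1.7500, f(x_3) = 5.754603, coefficient = 4
x_4 = 2.0833, f(x_4) = 8.031195, coefficient = 2
x_5 = 2.4167, f(x_5) = 11.208436, coefficient = 4
x_6 = 2.7500, f(x_6) = 15.642632, coefficient = 1

I ≈ (0.333333/3) × 121.738927 = 13.526547
Exact value: 13.525632
Error: 0.000916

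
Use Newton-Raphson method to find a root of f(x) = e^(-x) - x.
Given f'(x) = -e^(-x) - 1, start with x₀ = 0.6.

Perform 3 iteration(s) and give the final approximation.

f(x) = e^(-x) - x
f'(x) = -e^(-x) - 1
x₀ = 0.6

Newton-Raphson formula: x_{n+1} = x_n - f(x_n)/f'(x_n)

Iteration 1:
  f(0.600000) = -0.051188
  f'(0.600000) = -1.548812
  x_1 = 0.600000 - (-0.051188)/(-1.548812) = 0.566950
Iteration 2:
  f(0.566950) = 0.000303
  f'(0.566950) = -1.567253
  x_2 = 0.566950 - 0.000303/(-1.567253) = 0.567143
Iteration 3:
  f(0.567143) = 0.000000
  f'(0.567143) = -1.567143
  x_3 = 0.567143 - 0.000000/(-1.567143) = 0.567143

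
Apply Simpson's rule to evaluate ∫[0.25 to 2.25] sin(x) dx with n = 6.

f(x) = sin(x)
a = 0.25, b = 2.25, n = 6
h = (b - a)/n = 0.333333

Simpson's rule: (h/3)[f(x₀) + 4f(x₁) + 2f(x₂) + ... + f(xₙ)]

x_0 = 0.2500, f(x_0) = 0.247404, coefficient = 1
x_1 = 0.5833, f(x_1) = 0.550809, coefficient = 4
x_2 = 0.9167, f(x_2) = 0.793578, coefficient = 2
x_3 = 1.2500, f(x_3) = 0.948985, coefficient = 4
x_4 = 1.5833, f(x_4) = 0.999921, coefficient = 2
x_5 = 1.9167, f(x_5) = 0.940781, coefficient = 4
x_6 = 2.2500, f(x_6) = 0.778073, coefficient = 1

I ≈ (0.333333/3) × 14.374773 = 1.597197
Exact value: 1.597086
Error: 0.000111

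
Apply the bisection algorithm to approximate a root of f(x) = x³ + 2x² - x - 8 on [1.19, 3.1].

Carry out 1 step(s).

f(x) = x³ + 2x² - x - 8
Initial interval: [1.19, 3.1]

Iteration 1:
  c_1 = (1.190000 + 3.100000)/2 = 2.145000
  f(c_1) = f(2.145000) = 8.926249
  f(a) × f(c) < 0, new interval: [1.190000, 2.145000]

After 1 iteration(s), the approximation is c_1 = 2.145000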